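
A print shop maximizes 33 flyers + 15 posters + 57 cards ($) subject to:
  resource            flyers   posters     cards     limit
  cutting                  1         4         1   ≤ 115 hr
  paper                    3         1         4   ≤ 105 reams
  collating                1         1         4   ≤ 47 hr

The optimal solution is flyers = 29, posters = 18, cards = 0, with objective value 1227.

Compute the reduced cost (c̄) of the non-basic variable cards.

-3

Binding: paper and collating. Non-binding: cutting (14 unused).
Since cutting is not tight, its dual is 0.
Dual feasibility on the basic columns requires 3·y_paper + 1·y_collating = 33, 1·y_paper + 1·y_collating = 15.
This yields shadow prices y_paper = 9, y_collating = 6.
Reduced cost of cards: c₃ − yᵀa₃ = 57 − (9·4 + 6·4) = 57 − 60 = -3.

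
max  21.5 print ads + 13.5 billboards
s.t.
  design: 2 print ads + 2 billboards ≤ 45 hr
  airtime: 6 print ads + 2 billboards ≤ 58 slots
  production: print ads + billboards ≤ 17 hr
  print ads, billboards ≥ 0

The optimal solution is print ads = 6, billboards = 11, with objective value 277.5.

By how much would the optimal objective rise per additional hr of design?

Check each constraint at x*: design 34/45 (slack 11); airtime 58/58 (tight); production 17/17 (tight).
Slack constraints have shadow price 0 (complementary slackness).
The binding rows give the dual system: 6·y_airtime + 1·y_production = 21.5 and 2·y_airtime + 1·y_production = 13.5.
This yields shadow prices y_airtime = 2, y_production = 9.5.
Shadow price of design = 0.

0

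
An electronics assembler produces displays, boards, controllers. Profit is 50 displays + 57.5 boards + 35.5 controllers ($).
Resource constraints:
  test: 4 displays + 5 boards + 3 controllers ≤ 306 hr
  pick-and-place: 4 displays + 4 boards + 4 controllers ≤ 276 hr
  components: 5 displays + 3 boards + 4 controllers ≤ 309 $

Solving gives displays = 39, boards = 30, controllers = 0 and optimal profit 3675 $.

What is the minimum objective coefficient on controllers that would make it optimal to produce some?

Check each constraint at x*: test 306/306 (tight); pick-and-place 276/276 (tight); components 285/309 (slack 24).
By complementary slackness, y = 0 for the non-binding constraint.
From A_Bᵀ y = c: 4·y_test + 4·y_pick-and-place = 50; 5·y_test + 4·y_pick-and-place = 57.5.
This yields shadow prices y_test = 7.5, y_pick-and-place = 5.
controllers enters the basis when its profit ≥ yᵀa₃ = 7.5·3 + 5·4 = 42.5.

42.5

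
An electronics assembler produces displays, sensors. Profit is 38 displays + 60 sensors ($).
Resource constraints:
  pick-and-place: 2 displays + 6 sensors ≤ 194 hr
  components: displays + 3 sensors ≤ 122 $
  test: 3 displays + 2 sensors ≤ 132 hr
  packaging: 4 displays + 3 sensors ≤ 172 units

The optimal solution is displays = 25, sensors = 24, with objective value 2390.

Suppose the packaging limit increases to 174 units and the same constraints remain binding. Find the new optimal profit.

At the optimum: pick-and-place uses 194 of 194 (binding); components uses 97 of 122 (slack = 25); test uses 123 of 132 (slack = 9); packaging uses 172 of 172 (binding).
Slack constraints have shadow price 0 (complementary slackness).
Dual feasibility on the basic columns requires 2·y_pick-and-place + 4·y_packaging = 38, 6·y_pick-and-place + 3·y_packaging = 60.
→ y_pick-and-place = 7 and y_packaging = 6.
Δz = y_packaging·Δb = 6 × (2) = 12, so new z* = 2390 + 12 = 2402.

2402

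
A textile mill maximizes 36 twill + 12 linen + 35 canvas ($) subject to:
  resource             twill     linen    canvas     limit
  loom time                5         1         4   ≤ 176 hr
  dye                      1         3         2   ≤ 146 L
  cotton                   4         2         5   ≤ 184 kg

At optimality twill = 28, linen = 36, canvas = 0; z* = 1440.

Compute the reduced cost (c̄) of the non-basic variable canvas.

-1

Check each constraint at x*: loom time 176/176 (tight); dye 136/146 (slack 10); cotton 184/184 (tight).
By complementary slackness, y = 0 for the non-binding constraint.
Dual feasibility on the basic columns requires 5·y_loom time + 4·y_cotton = 36, 1·y_loom time + 2·y_cotton = 12.
Solving: y_loom time = 4, y_cotton = 4.
Reduced cost of canvas: c₃ − yᵀa₃ = 35 − (4·4 + 4·5) = 35 − 36 = -1.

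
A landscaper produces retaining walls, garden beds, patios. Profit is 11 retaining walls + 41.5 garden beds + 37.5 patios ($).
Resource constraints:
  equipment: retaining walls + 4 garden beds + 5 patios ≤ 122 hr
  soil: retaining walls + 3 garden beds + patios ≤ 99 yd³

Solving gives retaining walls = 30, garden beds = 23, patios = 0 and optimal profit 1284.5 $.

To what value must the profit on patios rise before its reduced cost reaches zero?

Both equipment and soil are binding at x*.
Dual feasibility on the basic columns requires 1·y_equipment + 1·y_soil = 11, 4·y_equipment + 3·y_soil = 41.5.
→ y_equipment = 8.5 and y_soil = 2.5.
patios enters the basis when its profit ≥ yᵀa₃ = 8.5·5 + 2.5·1 = 45.

45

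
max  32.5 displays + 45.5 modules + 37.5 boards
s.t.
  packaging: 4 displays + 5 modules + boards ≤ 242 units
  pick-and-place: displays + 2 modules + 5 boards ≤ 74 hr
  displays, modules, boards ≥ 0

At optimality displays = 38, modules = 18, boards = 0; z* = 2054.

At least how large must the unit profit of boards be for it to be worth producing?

39

Check each constraint at x*: packaging 242/242 (tight); pick-and-place 74/74 (tight).
Dual feasibility on the basic columns requires 4·y_packaging + 1·y_pick-and-place = 32.5, 5·y_packaging + 2·y_pick-and-place = 45.5.
This yields shadow prices y_packaging = 6.5, y_pick-and-place = 6.5.
boards enters the basis when its profit ≥ yᵀa₃ = 6.5·1 + 6.5·5 = 39.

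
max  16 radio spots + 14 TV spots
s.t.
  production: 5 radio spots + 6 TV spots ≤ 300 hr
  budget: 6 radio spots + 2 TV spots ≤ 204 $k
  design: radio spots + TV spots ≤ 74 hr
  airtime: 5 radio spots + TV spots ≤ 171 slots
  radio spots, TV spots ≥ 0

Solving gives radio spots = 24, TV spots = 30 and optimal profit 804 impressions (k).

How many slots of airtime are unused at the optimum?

21

airtime used = 5·24 + 1·30 = 150; slack = 171 − 150 = 21.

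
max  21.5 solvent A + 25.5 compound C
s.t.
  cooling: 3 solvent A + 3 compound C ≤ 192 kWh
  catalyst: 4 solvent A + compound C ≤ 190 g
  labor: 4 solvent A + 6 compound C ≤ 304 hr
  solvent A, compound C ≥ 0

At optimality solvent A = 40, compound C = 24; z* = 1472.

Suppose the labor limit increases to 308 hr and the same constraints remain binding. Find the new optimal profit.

1480

Binding: cooling and labor. Non-binding: catalyst (6 unused).
Slack constraints have shadow price 0 (complementary slackness).
Dual feasibility on the basic columns requires 3·y_cooling + 4·y_labor = 21.5, 3·y_cooling + 6·y_labor = 25.5.
→ y_cooling = 4.5 and y_labor = 2.
Δz = y_labor·Δb = 2 × (4) = 8, so new z* = 1472 + 8 = 1480.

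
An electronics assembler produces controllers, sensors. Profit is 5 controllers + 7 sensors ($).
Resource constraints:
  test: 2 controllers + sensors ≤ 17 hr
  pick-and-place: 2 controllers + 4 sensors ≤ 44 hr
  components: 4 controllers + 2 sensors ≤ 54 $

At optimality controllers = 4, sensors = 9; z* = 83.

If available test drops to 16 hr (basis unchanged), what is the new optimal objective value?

At the optimum: test uses 17 of 17 (binding); pick-and-place uses 44 of 44 (binding); components uses 34 of 54 (slack = 20).
By complementary slackness, y = 0 for the non-binding constraint.
The binding rows give the dual system: 2·y_test + 2·y_pick-and-place = 5 and 1·y_test + 4·y_pick-and-place = 7.
Solving: y_test = 1, y_pick-and-place = 1.5.
Δz = y_test·Δb = 1 × (-1) = -1, so new z* = 83 − 1 = 82.

82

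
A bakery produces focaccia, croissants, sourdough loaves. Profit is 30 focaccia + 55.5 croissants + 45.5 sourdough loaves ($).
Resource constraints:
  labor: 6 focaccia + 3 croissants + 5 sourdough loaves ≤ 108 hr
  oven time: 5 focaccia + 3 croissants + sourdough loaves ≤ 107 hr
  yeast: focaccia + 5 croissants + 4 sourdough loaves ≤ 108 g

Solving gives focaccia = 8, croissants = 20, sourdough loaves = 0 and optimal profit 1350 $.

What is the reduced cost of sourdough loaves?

Check each constraint at x*: labor 108/108 (tight); oven time 100/107 (slack 7); yeast 108/108 (tight).
By complementary slackness, y = 0 for the non-binding constraint.
The binding rows give the dual system: 6·y_labor + 1·y_yeast = 30 and 3·y_labor + 5·y_yeast = 55.5.
This yields shadow prices y_labor = 3.5, y_yeast = 9.
Reduced cost of sourdough loaves: c₃ − yᵀa₃ = 45.5 − (3.5·5 + 9·4) = 45.5 − 53.5 = -8.

-8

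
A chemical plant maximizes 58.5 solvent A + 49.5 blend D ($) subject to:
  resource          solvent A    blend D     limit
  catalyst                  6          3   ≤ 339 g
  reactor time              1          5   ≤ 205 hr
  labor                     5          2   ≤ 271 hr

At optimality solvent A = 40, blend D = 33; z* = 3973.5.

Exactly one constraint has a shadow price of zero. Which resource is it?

labor

catalyst: 339/339 (binding)
reactor time: 205/205 (binding)
labor: 266/271 (slack 5)
By complementary slackness, a constraint with positive slack has shadow price 0 → labor.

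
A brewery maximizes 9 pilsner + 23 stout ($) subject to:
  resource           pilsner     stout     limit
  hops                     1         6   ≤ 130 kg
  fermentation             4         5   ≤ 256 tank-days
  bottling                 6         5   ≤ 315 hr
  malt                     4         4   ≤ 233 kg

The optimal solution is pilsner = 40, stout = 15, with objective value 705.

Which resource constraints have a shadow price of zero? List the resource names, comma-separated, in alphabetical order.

fermentation, malt

hops: 130/130 (binding)
fermentation: 235/256 (slack 21)
bottling: 315/315 (binding)
malt: 220/233 (slack 13)
By complementary slackness, a constraint with positive slack has shadow price 0 → fermentation, malt.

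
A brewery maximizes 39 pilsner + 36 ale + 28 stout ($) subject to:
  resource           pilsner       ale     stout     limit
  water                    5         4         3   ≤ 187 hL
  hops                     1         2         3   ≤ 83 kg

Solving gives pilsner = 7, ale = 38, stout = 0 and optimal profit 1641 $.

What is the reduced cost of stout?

At the optimum: water uses 187 of 187 (binding); hops uses 83 of 83 (binding).
From A_Bᵀ y = c: 5·y_water + 1·y_hops = 39; 4·y_water + 2·y_hops = 36.
This yields shadow prices y_water = 7, y_hops = 4.
Reduced cost of stout: c₃ − yᵀa₃ = 28 − (7·3 + 4·3) = 28 − 33 = -5.

-5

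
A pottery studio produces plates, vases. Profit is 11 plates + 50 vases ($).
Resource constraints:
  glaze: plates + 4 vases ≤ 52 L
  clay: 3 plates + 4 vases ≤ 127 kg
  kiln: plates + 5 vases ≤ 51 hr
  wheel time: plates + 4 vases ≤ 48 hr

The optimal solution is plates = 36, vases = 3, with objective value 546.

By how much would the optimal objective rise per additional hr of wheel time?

5

Check each constraint at x*: glaze 48/52 (slack 4); clay 120/127 (slack 7); kiln 51/51 (tight); wheel time 48/48 (tight).
Slack constraints have shadow price 0 (complementary slackness).
From A_Bᵀ y = c: 1·y_kiln + 1·y_wheel time = 11; 5·y_kiln + 4·y_wheel time = 50.
Solving: y_kiln = 6, y_wheel time = 5.
Shadow price of wheel time = 5.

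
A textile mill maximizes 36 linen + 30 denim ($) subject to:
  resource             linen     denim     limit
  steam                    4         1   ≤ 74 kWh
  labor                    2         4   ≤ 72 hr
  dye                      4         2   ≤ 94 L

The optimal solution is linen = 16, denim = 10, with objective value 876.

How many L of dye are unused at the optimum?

10

dye used = 4·16 + 2·10 = 84; slack = 94 − 84 = 10.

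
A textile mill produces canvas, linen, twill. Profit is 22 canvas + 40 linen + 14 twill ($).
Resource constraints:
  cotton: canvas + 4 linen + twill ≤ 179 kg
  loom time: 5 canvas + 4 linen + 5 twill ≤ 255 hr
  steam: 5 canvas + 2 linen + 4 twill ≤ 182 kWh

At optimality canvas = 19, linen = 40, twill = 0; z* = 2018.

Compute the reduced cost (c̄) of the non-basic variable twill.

Binding: cotton and loom time. Non-binding: steam (7 unused).
Since steam is not tight, its dual is 0.
Dual feasibility on the basic columns requires 1·y_cotton + 5·y_loom time = 22, 4·y_cotton + 4·y_loom time = 40.
This yields shadow prices y_cotton = 7, y_loom time = 3.
Reduced cost of twill: c₃ − yᵀa₃ = 14 − (7·1 + 3·5) = 14 − 22 = -8.

-8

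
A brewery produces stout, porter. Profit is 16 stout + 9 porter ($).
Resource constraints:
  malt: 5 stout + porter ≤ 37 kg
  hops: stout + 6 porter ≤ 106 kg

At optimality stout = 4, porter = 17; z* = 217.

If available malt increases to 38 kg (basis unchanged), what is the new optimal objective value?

220

At the optimum: malt uses 37 of 37 (binding); hops uses 106 of 106 (binding).
The binding rows give the dual system: 5·y_malt + 1·y_hops = 16 and 1·y_malt + 6·y_hops = 9.
Solving: y_malt = 3, y_hops = 1.
Δz = y_malt·Δb = 3 × (1) = 3, so new z* = 217 + 3 = 220.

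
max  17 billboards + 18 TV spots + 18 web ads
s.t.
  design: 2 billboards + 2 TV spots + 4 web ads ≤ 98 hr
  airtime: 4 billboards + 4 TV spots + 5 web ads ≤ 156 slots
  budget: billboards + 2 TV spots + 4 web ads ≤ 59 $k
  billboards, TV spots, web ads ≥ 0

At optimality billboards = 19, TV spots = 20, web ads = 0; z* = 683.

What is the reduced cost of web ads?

-6

Check each constraint at x*: design 78/98 (slack 20); airtime 156/156 (tight); budget 59/59 (tight).
By complementary slackness, y = 0 for the non-binding constraint.
The binding rows give the dual system: 4·y_airtime + 1·y_budget = 17 and 4·y_airtime + 2·y_budget = 18.
Solving: y_airtime = 4, y_budget = 1.
Reduced cost of web ads: c₃ − yᵀa₃ = 18 − (4·5 + 1·4) = 18 − 24 = -6.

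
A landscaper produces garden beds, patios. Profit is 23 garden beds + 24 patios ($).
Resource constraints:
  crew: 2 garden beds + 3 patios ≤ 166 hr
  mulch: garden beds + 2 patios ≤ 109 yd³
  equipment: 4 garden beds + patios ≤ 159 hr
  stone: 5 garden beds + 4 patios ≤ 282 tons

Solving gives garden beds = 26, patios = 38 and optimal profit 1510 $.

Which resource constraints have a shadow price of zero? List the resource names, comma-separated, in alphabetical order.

crew: 166/166 (binding)
mulch: 102/109 (slack 7)
equipment: 142/159 (slack 17)
stone: 282/282 (binding)
By complementary slackness, a constraint with positive slack has shadow price 0 → equipment, mulch.

equipment, mulch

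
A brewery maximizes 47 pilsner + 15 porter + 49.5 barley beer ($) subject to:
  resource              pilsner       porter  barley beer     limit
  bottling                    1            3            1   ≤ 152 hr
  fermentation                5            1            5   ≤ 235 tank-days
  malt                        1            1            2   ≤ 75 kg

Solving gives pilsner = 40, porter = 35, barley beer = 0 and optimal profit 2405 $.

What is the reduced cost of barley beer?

-4.5

Check each constraint at x*: bottling 145/152 (slack 7); fermentation 235/235 (tight); malt 75/75 (tight).
Slack constraints have shadow price 0 (complementary slackness).
From A_Bᵀ y = c: 5·y_fermentation + 1·y_malt = 47; 1·y_fermentation + 1·y_malt = 15.
This yields shadow prices y_fermentation = 8, y_malt = 7.
Reduced cost of barley beer: c₃ − yᵀa₃ = 49.5 − (8·5 + 7·2) = 49.5 − 54 = -4.5.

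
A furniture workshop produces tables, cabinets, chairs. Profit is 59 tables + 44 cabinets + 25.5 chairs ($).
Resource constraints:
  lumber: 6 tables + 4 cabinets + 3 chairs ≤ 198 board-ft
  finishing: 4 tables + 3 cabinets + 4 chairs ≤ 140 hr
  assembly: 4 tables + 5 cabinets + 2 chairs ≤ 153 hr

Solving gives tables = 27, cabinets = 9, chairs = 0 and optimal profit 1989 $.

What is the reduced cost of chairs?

-4

Check each constraint at x*: lumber 198/198 (tight); finishing 135/140 (slack 5); assembly 153/153 (tight).
Since finishing is not tight, its dual is 0.
The binding rows give the dual system: 6·y_lumber + 4·y_assembly = 59 and 4·y_lumber + 5·y_assembly = 44.
→ y_lumber = 8.5 and y_assembly = 2.
Reduced cost of chairs: c₃ − yᵀa₃ = 25.5 − (8.5·3 + 2·2) = 25.5 − 29.5 = -4.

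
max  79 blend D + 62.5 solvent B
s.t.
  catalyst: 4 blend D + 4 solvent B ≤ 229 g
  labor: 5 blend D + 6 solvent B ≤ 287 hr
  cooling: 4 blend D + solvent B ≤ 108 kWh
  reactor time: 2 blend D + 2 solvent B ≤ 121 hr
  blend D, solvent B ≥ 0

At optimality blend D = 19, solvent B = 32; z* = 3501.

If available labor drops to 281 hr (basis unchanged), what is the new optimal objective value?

Binding: labor and cooling. Non-binding: catalyst (25 unused), reactor time (19 unused).
By complementary slackness, y = 0 for the non-binding constraints.
From A_Bᵀ y = c: 5·y_labor + 4·y_cooling = 79; 6·y_labor + 1·y_cooling = 62.5.
This yields shadow prices y_labor = 9, y_cooling = 8.5.
Δz = y_labor·Δb = 9 × (-6) = -54, so new z* = 3501 − 54 = 3447.

3447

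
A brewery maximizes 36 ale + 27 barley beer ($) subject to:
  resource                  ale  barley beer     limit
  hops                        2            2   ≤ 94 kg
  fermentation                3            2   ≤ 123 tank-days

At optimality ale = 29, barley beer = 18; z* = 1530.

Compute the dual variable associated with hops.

Check each constraint at x*: hops 94/94 (tight); fermentation 123/123 (tight).
The binding rows give the dual system: 2·y_hops + 3·y_fermentation = 36 and 2·y_hops + 2·y_fermentation = 27.
This yields shadow prices y_hops = 4.5, y_fermentation = 9.
Shadow price of hops = 4.5.

4.5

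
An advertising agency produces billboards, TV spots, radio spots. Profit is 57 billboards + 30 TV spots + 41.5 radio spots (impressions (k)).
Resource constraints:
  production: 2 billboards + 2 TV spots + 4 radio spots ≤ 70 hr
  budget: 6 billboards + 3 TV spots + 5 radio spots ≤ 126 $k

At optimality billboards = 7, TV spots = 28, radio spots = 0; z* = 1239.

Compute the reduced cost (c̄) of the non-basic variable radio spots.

Both production and budget are binding at x*.
The binding rows give the dual system: 2·y_production + 6·y_budget = 57 and 2·y_production + 3·y_budget = 30.
This yields shadow prices y_production = 1.5, y_budget = 9.
Reduced cost of radio spots: c₃ − yᵀa₃ = 41.5 − (1.5·4 + 9·5) = 41.5 − 51 = -9.5.

-9.5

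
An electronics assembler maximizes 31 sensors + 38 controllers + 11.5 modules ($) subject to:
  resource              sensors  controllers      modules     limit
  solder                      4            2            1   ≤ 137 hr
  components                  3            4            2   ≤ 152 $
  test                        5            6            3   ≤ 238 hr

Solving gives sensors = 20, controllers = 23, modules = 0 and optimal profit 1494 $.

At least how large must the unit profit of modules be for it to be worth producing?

Binding: components and test. Non-binding: solder (11 unused).
Slack constraints have shadow price 0 (complementary slackness).
The binding rows give the dual system: 3·y_components + 5·y_test = 31 and 4·y_components + 6·y_test = 38.
→ y_components = 2 and y_test = 5.
modules enters the basis when its profit ≥ yᵀa₃ = 2·2 + 5·3 = 19.

19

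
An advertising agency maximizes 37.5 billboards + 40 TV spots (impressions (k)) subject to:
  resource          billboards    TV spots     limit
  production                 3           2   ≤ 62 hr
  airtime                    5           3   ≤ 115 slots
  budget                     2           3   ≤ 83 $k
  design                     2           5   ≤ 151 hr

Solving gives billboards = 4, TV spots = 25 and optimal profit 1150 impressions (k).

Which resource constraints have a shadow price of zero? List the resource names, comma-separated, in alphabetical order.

airtime, design

production: 62/62 (binding)
airtime: 95/115 (slack 20)
budget: 83/83 (binding)
design: 133/151 (slack 18)
By complementary slackness, a constraint with positive slack has shadow price 0 → airtime, design.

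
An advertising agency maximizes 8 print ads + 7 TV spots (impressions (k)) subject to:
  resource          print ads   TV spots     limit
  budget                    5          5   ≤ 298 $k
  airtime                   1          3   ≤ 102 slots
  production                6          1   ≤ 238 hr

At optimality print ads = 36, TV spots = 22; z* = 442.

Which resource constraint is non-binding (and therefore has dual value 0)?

budget

budget: 290/298 (slack 8)
airtime: 102/102 (binding)
production: 238/238 (binding)
By complementary slackness, a constraint with positive slack has shadow price 0 → budget.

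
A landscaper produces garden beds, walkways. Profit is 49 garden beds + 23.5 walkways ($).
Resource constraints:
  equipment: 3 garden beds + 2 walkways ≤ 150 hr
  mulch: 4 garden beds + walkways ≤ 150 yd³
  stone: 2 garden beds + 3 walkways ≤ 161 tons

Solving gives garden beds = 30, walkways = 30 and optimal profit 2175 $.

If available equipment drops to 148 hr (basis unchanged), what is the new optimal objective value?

2157

At the optimum: equipment uses 150 of 150 (binding); mulch uses 150 of 150 (binding); stone uses 150 of 161 (slack = 11).
By complementary slackness, y = 0 for the non-binding constraint.
From A_Bᵀ y = c: 3·y_equipment + 4·y_mulch = 49; 2·y_equipment + 1·y_mulch = 23.5.
→ y_equipment = 9 and y_mulch = 5.5.
Δz = y_equipment·Δb = 9 × (-2) = -18, so new z* = 2175 − 18 = 2157.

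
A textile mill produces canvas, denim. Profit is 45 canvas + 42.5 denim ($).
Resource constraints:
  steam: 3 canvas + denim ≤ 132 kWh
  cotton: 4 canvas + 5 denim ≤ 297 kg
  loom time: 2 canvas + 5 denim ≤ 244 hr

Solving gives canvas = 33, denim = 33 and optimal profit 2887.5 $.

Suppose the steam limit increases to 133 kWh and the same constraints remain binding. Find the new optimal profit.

At the optimum: steam uses 132 of 132 (binding); cotton uses 297 of 297 (binding); loom time uses 231 of 244 (slack = 13).
By complementary slackness, y = 0 for the non-binding constraint.
The binding rows give the dual system: 3·y_steam + 4·y_cotton = 45 and 1·y_steam + 5·y_cotton = 42.5.
Solving: y_steam = 5, y_cotton = 7.5.
Δz = y_steam·Δb = 5 × (1) = 5, so new z* = 2887.5 + 5 = 2892.5.

2892.5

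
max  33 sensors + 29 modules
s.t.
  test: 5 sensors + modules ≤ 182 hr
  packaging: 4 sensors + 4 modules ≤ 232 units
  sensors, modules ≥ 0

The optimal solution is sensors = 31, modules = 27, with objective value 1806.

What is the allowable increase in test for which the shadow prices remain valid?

Binding constraints: test, packaging. The basis is B = [[5,1],[4,4]] with det 16.
Per unit increase in test, x* moves by d = (0.25, -0.25).
The basis stays optimal until modules reaches 0; allowable increase = 108 hr.

108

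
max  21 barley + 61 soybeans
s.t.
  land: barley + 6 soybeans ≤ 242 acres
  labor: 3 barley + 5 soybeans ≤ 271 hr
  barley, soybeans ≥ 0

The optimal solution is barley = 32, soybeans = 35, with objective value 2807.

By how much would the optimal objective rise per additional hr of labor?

5

Both land and labor are binding at x*.
The binding rows give the dual system: 1·y_land + 3·y_labor = 21 and 6·y_land + 5·y_labor = 61.
→ y_land = 6 and y_labor = 5.
Shadow price of labor = 5.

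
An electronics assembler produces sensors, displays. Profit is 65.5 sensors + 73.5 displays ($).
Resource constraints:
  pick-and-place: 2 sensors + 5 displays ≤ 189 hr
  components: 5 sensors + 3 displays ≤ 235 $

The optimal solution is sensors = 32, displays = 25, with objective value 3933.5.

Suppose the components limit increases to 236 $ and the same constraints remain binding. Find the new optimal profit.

Check each constraint at x*: pick-and-place 189/189 (tight); components 235/235 (tight).
Dual feasibility on the basic columns requires 2·y_pick-and-place + 5·y_components = 65.5, 5·y_pick-and-place + 3·y_components = 73.5.
Solving: y_pick-and-place = 9, y_components = 9.5.
Δz = y_components·Δb = 9.5 × (1) = 9.5, so new z* = 3933.5 + 9.5 = 3943.

3943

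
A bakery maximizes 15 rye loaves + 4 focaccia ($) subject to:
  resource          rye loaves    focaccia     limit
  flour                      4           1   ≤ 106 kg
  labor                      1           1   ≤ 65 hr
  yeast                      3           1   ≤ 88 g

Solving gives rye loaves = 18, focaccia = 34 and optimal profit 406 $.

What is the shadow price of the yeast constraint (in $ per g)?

Binding: flour and yeast. Non-binding: labor (13 unused).
Slack constraints have shadow price 0 (complementary slackness).
From A_Bᵀ y = c: 4·y_flour + 3·y_yeast = 15; 1·y_flour + 1·y_yeast = 4.
This yields shadow prices y_flour = 3, y_yeast = 1.
Shadow price of yeast = 1.

1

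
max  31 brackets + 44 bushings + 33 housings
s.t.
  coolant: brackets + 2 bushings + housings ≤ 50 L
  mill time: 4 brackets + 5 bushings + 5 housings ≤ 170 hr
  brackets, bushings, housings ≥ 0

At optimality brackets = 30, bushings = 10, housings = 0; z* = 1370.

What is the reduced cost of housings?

-4

Check each constraint at x*: coolant 50/50 (tight); mill time 170/170 (tight).
From A_Bᵀ y = c: 1·y_coolant + 4·y_mill time = 31; 2·y_coolant + 5·y_mill time = 44.
This yields shadow prices y_coolant = 7, y_mill time = 6.
Reduced cost of housings: c₃ − yᵀa₃ = 33 − (7·1 + 6·5) = 33 − 37 = -4.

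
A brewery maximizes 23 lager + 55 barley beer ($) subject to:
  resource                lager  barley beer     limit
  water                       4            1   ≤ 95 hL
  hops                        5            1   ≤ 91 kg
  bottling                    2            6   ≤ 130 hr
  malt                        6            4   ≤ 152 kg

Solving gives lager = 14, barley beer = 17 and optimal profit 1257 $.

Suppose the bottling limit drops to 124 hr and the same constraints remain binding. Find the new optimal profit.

1206

Binding: bottling and malt. Non-binding: water (22 unused), hops (4 unused).
Slack constraints have shadow price 0 (complementary slackness).
Dual feasibility on the basic columns requires 2·y_bottling + 6·y_malt = 23, 6·y_bottling + 4·y_malt = 55.
This yields shadow prices y_bottling = 8.5, y_malt = 1.
Δz = y_bottling·Δb = 8.5 × (-6) = -51, so new z* = 1257 − 51 = 1206.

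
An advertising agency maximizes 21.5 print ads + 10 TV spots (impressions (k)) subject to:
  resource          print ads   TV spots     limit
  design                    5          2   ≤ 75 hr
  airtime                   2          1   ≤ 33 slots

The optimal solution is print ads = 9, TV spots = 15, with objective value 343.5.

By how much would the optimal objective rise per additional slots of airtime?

At the optimum: design uses 75 of 75 (binding); airtime uses 33 of 33 (binding).
The binding rows give the dual system: 5·y_design + 2·y_airtime = 21.5 and 2·y_design + 1·y_airtime = 10.
→ y_design = 1.5 and y_airtime = 7.
Shadow price of airtime = 7.

7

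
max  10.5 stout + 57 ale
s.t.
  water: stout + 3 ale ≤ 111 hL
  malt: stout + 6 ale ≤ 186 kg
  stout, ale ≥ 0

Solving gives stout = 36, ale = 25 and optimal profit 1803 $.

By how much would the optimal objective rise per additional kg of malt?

Check each constraint at x*: water 111/111 (tight); malt 186/186 (tight).
From A_Bᵀ y = c: 1·y_water + 1·y_malt = 10.5; 3·y_water + 6·y_malt = 57.
This yields shadow prices y_water = 2, y_malt = 8.5.
Shadow price of malt = 8.5.

8.5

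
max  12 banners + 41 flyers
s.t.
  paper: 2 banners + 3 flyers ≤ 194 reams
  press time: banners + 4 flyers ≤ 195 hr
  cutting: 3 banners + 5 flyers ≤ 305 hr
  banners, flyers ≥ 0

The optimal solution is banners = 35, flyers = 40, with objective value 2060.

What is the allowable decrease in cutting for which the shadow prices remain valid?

61.25

Binding constraints: press time, cutting. The basis is B = [[1,4],[3,5]] with det -7.
Per unit decrease in cutting, x* moves by d = (-0.5714, 0.1429).
The basis stays optimal until banners reaches 0; allowable decrease = 61.25 hr.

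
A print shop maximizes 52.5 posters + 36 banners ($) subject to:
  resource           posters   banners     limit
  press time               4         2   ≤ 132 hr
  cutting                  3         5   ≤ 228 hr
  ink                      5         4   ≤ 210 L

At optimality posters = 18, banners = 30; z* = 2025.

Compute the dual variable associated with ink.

Check each constraint at x*: press time 132/132 (tight); cutting 204/228 (slack 24); ink 210/210 (tight).
By complementary slackness, y = 0 for the non-binding constraint.
Dual feasibility on the basic columns requires 4·y_press time + 5·y_ink = 52.5, 2·y_press time + 4·y_ink = 36.
→ y_press time = 5 and y_ink = 6.5.
Shadow price of ink = 6.5.

6.5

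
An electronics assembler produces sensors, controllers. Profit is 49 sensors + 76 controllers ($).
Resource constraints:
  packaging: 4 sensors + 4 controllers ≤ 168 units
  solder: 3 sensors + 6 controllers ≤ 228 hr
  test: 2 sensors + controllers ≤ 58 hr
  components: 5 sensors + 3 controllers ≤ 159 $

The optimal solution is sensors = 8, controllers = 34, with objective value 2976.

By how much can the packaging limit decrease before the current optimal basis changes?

Binding constraints: packaging, solder. The basis is B = [[4,4],[3,6]] with det 12.
Per unit decrease in packaging, x* moves by d = (-0.5, 0.25).
The basis stays optimal until sensors reaches 0; allowable decrease = 16 units.

16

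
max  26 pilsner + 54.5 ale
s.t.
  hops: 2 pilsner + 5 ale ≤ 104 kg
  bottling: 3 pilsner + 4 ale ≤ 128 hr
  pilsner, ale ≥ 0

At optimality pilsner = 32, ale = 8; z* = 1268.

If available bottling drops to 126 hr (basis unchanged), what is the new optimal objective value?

Check each constraint at x*: hops 104/104 (tight); bottling 128/128 (tight).
The binding rows give the dual system: 2·y_hops + 3·y_bottling = 26 and 5·y_hops + 4·y_bottling = 54.5.
→ y_hops = 8.5 and y_bottling = 3.
Δz = y_bottling·Δb = 3 × (-2) = -6, so new z* = 1268 − 6 = 1262.

1262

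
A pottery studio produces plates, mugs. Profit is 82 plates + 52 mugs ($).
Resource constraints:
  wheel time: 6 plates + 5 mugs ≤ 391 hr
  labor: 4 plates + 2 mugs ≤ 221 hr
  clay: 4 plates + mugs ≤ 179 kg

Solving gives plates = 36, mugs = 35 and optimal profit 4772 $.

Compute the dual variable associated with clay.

7

Binding: wheel time and clay. Non-binding: labor (7 unused).
By complementary slackness, y = 0 for the non-binding constraint.
Dual feasibility on the basic columns requires 6·y_wheel time + 4·y_clay = 82, 5·y_wheel time + 1·y_clay = 52.
This yields shadow prices y_wheel time = 9, y_clay = 7.
Shadow price of clay = 7.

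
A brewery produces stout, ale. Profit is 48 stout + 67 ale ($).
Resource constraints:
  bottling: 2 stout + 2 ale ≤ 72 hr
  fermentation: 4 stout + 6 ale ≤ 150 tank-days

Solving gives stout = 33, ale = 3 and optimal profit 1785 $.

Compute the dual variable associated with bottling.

Both bottling and fermentation are binding at x*.
Dual feasibility on the basic columns requires 2·y_bottling + 4·y_fermentation = 48, 2·y_bottling + 6·y_fermentation = 67.
→ y_bottling = 5 and y_fermentation = 9.5.
Shadow price of bottling = 5.

5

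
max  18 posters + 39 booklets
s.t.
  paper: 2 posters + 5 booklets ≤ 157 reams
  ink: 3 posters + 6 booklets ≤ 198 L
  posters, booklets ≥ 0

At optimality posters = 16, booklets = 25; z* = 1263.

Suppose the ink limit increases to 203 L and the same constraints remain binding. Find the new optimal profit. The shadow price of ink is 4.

1283

Δb = 5, so new z* = 1263 + (4)·(5) = 1263 + 20 = 1283.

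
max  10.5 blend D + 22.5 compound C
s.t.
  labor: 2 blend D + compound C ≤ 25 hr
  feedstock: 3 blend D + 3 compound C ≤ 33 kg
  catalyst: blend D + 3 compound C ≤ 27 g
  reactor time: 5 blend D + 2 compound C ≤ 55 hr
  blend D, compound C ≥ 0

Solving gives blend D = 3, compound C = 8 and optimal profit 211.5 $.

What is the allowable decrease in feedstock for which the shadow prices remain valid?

Binding constraints: feedstock, catalyst. The basis is B = [[3,3],[1,3]] with det 6.
Per unit decrease in feedstock, x* moves by d = (-0.5, 0.1667).
The basis stays optimal until blend D reaches 0; allowable decrease = 6 kg.

6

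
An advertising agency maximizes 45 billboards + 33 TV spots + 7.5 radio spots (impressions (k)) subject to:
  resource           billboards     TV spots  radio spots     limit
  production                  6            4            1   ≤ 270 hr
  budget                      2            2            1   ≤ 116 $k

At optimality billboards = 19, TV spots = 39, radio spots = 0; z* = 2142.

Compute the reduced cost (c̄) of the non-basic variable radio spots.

-3

At the optimum: production uses 270 of 270 (binding); budget uses 116 of 116 (binding).
Dual feasibility on the basic columns requires 6·y_production + 2·y_budget = 45, 4·y_production + 2·y_budget = 33.
Solving: y_production = 6, y_budget = 4.5.
Reduced cost of radio spots: c₃ − yᵀa₃ = 7.5 − (6·1 + 4.5·1) = 7.5 − 10.5 = -3.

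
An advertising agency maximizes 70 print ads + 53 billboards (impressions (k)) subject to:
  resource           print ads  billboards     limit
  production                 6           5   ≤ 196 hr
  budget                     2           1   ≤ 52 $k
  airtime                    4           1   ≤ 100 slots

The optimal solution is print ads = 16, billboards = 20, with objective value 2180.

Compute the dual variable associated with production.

9

Check each constraint at x*: production 196/196 (tight); budget 52/52 (tight); airtime 84/100 (slack 16).
Slack constraints have shadow price 0 (complementary slackness).
From A_Bᵀ y = c: 6·y_production + 2·y_budget = 70; 5·y_production + 1·y_budget = 53.
This yields shadow prices y_production = 9, y_budget = 8.
Shadow price of production = 9.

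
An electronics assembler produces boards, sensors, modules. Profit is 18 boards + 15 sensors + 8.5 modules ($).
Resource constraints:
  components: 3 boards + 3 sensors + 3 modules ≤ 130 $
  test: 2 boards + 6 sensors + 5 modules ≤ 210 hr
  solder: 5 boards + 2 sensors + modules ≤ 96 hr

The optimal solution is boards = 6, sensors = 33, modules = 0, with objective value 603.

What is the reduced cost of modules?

-2

Check each constraint at x*: components 117/130 (slack 13); test 210/210 (tight); solder 96/96 (tight).
By complementary slackness, y = 0 for the non-binding constraint.
From A_Bᵀ y = c: 2·y_test + 5·y_solder = 18; 6·y_test + 2·y_solder = 15.
This yields shadow prices y_test = 1.5, y_solder = 3.
Reduced cost of modules: c₃ − yᵀa₃ = 8.5 − (1.5·5 + 3·1) = 8.5 − 10.5 = -2.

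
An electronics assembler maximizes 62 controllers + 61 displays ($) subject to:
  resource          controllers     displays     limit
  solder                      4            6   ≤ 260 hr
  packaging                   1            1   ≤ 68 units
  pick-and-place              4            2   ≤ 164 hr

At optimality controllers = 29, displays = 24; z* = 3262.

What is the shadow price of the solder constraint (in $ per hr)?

7.5

Binding: solder and pick-and-place. Non-binding: packaging (15 unused).
Slack constraints have shadow price 0 (complementary slackness).
From A_Bᵀ y = c: 4·y_solder + 4·y_pick-and-place = 62; 6·y_solder + 2·y_pick-and-place = 61.
→ y_solder = 7.5 and y_pick-and-place = 8.
Shadow price of solder = 7.5.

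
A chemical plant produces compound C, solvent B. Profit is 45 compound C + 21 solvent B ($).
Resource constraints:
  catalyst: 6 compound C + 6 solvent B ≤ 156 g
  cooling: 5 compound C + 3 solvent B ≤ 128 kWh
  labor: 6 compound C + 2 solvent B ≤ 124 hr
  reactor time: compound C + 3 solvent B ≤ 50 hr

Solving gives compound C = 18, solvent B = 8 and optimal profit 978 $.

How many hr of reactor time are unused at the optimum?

reactor time used = 1·18 + 3·8 = 42; slack = 50 − 42 = 8.

8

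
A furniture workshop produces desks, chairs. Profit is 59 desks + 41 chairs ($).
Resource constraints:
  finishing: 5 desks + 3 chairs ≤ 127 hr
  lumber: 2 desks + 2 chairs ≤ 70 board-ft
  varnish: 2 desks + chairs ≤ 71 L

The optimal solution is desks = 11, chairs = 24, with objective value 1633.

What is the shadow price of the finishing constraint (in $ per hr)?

9

Binding: finishing and lumber. Non-binding: varnish (25 unused).
By complementary slackness, y = 0 for the non-binding constraint.
Dual feasibility on the basic columns requires 5·y_finishing + 2·y_lumber = 59, 3·y_finishing + 2·y_lumber = 41.
This yields shadow prices y_finishing = 9, y_lumber = 7.
Shadow price of finishing = 9.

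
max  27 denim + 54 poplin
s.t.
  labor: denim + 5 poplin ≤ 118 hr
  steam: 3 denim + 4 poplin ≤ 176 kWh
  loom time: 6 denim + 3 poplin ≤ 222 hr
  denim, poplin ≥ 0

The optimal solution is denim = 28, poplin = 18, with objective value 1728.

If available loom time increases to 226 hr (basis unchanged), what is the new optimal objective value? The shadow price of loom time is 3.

Δb = 4, so new z* = 1728 + (3)·(4) = 1728 + 12 = 1740.

1740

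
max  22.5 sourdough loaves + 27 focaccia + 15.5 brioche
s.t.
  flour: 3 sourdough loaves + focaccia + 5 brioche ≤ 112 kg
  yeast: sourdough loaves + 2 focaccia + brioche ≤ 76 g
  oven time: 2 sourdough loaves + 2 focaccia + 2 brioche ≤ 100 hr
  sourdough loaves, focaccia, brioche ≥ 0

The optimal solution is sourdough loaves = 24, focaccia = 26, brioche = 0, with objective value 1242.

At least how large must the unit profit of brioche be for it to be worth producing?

At the optimum: flour uses 98 of 112 (slack = 14); yeast uses 76 of 76 (binding); oven time uses 100 of 100 (binding).
Slack constraints have shadow price 0 (complementary slackness).
Dual feasibility on the basic columns requires 1·y_yeast + 2·y_oven time = 22.5, 2·y_yeast + 2·y_oven time = 27.
Solving: y_yeast = 4.5, y_oven time = 9.
brioche enters the basis when its profit ≥ yᵀa₃ = 4.5·1 + 9·2 = 22.5.

22.5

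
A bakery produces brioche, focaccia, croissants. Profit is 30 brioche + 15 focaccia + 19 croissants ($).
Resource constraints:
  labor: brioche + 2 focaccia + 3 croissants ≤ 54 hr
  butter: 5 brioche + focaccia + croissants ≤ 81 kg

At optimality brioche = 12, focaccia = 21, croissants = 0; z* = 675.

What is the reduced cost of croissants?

Both labor and butter are binding at x*.
The binding rows give the dual system: 1·y_labor + 5·y_butter = 30 and 2·y_labor + 1·y_butter = 15.
→ y_labor = 5 and y_butter = 5.
Reduced cost of croissants: c₃ − yᵀa₃ = 19 − (5·3 + 5·1) = 19 − 20 = -1.

-1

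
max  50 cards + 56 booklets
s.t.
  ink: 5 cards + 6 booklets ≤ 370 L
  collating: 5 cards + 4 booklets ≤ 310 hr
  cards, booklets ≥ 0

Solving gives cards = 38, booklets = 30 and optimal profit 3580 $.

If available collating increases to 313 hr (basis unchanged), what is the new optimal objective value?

3586

Check each constraint at x*: ink 370/370 (tight); collating 310/310 (tight).
The binding rows give the dual system: 5·y_ink + 5·y_collating = 50 and 6·y_ink + 4·y_collating = 56.
This yields shadow prices y_ink = 8, y_collating = 2.
Δz = y_collating·Δb = 2 × (3) = 6, so new z* = 3580 + 6 = 3586.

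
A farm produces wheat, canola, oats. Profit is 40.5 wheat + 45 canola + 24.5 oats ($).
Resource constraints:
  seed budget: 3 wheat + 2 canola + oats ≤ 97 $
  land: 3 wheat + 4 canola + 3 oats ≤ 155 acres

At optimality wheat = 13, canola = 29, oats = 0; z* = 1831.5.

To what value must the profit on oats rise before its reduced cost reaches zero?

Check each constraint at x*: seed budget 97/97 (tight); land 155/155 (tight).
From A_Bᵀ y = c: 3·y_seed budget + 3·y_land = 40.5; 2·y_seed budget + 4·y_land = 45.
Solving: y_seed budget = 4.5, y_land = 9.
oats enters the basis when its profit ≥ yᵀa₃ = 4.5·1 + 9·3 = 31.5.

31.5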